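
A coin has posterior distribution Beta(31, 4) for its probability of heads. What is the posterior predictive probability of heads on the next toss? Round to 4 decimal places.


Posterior predictive = E[theta] = alpha/(alpha+beta)
= 31/35
= 0.8857

0.8857


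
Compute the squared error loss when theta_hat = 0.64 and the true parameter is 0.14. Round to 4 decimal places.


L = (theta_hat - theta_true)^2
= (0.64 - 0.14)^2
= 0.5^2 = 0.25

0.25


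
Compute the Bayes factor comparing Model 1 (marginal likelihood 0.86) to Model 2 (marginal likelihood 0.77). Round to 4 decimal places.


BF12 = marginal likelihood of M1 / marginal likelihood of M2
= 0.86/0.77
= 1.1169

1.1169


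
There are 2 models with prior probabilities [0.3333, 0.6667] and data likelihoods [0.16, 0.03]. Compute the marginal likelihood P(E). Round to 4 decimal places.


P(E) = sum over models of P(M_i) * P(E|M_i)
= 0.3333*0.16 + 0.6667*0.03
= 0.0733

0.0733


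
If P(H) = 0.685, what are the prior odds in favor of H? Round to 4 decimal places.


Prior odds = P(H) / (1 - P(H))
= 0.685 / 0.315
= 2.1746

2.1746


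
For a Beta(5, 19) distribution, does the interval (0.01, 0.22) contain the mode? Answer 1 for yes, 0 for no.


Mode of Beta(a,b) = (a-1)/(a+b-2)
= (5-1)/(5+19-2) = 0.1818
Check: 0.01 <= 0.1818 <= 0.22?
Result: 1

1


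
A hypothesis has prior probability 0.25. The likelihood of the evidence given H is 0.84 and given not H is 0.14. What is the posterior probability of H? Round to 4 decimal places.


Using Bayes' theorem:
P(E) = 0.25 * 0.84 + 0.75 * 0.14
P(E) = 0.315
P(H|E) = (0.25 * 0.84) / 0.315 = 0.6667

0.6667


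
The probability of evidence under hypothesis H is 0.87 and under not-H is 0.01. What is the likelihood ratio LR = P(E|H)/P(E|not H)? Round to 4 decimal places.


LR = 0.87 / 0.01
= 87.0

87.0


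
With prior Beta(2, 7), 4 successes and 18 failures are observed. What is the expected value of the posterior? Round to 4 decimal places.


Posterior = Beta(6, 25)
E[theta] = alpha/(alpha+beta)
= 6/31 = 0.1935

0.1935


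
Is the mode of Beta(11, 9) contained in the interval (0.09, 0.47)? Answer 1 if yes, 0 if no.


Mode = (a-1)/(a+b-2) = 10/18 = 0.5556
Interval: (0.09, 0.47)
Contains mode? 0

0


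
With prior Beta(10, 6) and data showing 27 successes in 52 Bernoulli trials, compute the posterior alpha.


Conjugate update: alpha_posterior = alpha_prior + k
= 10 + 27 = 37

37


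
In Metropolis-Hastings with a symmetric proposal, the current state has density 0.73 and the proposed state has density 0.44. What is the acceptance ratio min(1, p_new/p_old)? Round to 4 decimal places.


Ratio = p_new / p_old = 0.44 / 0.73 = 0.6027
Acceptance = min(1, 0.6027) = 0.6027

0.6027


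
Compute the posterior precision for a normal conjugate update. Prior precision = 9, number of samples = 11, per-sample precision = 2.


tau_post = tau_0 + n * tau
= 9 + 11 * 2 = 31

31


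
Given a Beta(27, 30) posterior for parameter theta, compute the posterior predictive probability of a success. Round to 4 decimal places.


For a Beta-Bernoulli model, the predictive probability is the mean:
P(success) = 27/(27+30) = 27/57 = 0.4737

0.4737


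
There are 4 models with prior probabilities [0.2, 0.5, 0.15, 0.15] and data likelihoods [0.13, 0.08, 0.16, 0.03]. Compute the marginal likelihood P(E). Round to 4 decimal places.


P(E) = sum over models of P(M_i) * P(E|M_i)
= 0.2*0.13 + 0.5*0.08 + 0.15*0.16 + 0.15*0.03
= 0.0945

0.0945


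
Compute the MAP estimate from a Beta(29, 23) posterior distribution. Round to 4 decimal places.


MAP = mode of Beta distribution
= (alpha - 1)/(alpha + beta - 2)
= (29-1)/(29+23-2)
= 28/50 = 0.56

0.56


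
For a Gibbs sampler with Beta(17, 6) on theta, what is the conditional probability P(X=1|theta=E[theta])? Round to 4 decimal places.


E[theta] = 17/(17+6) = 0.7391
P(X=1|theta) = theta = 0.7391

0.7391


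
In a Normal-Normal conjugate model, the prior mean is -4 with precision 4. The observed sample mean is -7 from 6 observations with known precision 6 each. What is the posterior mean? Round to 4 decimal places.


Posterior precision = tau0 + n*tau = 4 + 6*6 = 40
Posterior mean = (tau0*mu0 + n*tau*xbar) / posterior_precision
= (4*-4 + 6*6*-7) / 40
= -268 / 40 = -6.7

-6.7


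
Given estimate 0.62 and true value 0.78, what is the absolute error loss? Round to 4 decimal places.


Absolute error = |estimate - true|
= |-0.16| = 0.16

0.16


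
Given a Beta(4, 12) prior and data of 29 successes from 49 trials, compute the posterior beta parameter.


Number of failures = 49 - 29 = 20
Posterior beta = 12 + 20 = 32

32


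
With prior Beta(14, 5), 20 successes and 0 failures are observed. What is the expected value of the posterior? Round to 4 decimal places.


Posterior = Beta(34, 5)
E[theta] = alpha/(alpha+beta)
= 34/39 = 0.8718

0.8718


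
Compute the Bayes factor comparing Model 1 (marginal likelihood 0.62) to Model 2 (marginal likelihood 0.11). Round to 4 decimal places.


BF12 = marginal likelihood of M1 / marginal likelihood of M2
= 0.62/0.11
= 5.6364

5.6364


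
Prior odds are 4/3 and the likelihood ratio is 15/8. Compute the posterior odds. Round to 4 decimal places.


Posterior odds = prior odds * likelihood ratio
= (4/3) * (15/8)
= 60 / 24
= 2.5

2.5


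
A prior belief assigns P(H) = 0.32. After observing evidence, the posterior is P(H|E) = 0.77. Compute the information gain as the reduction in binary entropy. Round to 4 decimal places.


H(prior) = -0.32*log2(0.32) - 0.68*log2(0.68)
= 0.9044
H(post) = -0.77*log2(0.77) - 0.23*log2(0.23)
= 0.778
IG = 0.9044 - 0.778 = 0.1264

0.1264


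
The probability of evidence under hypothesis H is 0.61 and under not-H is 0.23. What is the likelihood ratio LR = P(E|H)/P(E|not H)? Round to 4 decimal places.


LR = 0.61 / 0.23
= 2.6522

2.6522


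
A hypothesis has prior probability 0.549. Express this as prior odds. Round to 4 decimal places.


Odds = P(H) / P(not H) = 0.549 / 0.451
= 1.2173

1.2173


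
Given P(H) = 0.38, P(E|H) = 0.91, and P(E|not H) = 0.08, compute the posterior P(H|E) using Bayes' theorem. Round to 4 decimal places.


By Bayes' theorem: P(H|E) = P(E|H)*P(H) / P(E)
P(E) = P(E|H)*P(H) + P(E|not H)*P(not H)
P(E) = 0.91*0.38 + 0.08*0.62 = 0.3954
P(H|E) = 0.91*0.38 / 0.3954 = 0.8746

0.8746


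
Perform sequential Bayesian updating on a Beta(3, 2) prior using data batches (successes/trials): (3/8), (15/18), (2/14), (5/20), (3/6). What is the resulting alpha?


Accumulate successes: 28
Posterior alpha = prior alpha + sum of successes
= 3 + 28 = 31

31


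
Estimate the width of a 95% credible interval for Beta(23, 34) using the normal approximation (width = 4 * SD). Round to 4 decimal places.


For Beta(a,b): Var = ab/((a+b)^2(a+b+1))
Var = 0.0041, SD = 0.0644
Approximate 95% CI width = 4 * 0.0644 = 0.2577

0.2577


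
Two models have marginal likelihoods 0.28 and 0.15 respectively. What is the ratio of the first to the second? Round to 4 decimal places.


Evidence ratio = 0.28 / 0.15
= 1.8667

1.8667


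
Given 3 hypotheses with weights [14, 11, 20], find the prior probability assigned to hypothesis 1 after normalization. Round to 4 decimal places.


To normalize, divide each weight by the sum of all weights.
Sum = 45
Prior(H1) = 14/45 = 0.3111

0.3111


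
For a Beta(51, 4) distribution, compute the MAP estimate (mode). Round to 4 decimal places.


MAP = mode = (a-1)/(a+b-2)
= (51-1)/(51+4-2)
= 50/53 = 0.9434

0.9434


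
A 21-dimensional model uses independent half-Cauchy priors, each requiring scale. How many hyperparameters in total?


Per parameter: 1 (scale).
Total = 21 * 1 = 21

21


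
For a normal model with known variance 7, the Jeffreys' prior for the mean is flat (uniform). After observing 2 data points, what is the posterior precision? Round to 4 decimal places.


Jeffreys' prior for normal mean (known variance) is flat.
Prior precision = 0.
Posterior precision = prior_prec + n/sigma^2 = 0 + 2/7
= 0.2857

0.2857


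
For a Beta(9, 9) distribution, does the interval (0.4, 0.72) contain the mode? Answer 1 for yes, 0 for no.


Mode of Beta(a,b) = (a-1)/(a+b-2)
= (9-1)/(9+9-2) = 0.5
Check: 0.4 <= 0.5 <= 0.72?
Result: 1

1


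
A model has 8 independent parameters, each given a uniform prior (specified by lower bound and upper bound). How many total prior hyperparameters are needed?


Each uniform prior needs 2 hyperparameters (lower bound and upper bound).
Total = 2 * 8 = 16

16


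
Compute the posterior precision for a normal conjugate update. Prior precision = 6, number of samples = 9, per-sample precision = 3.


tau_post = tau_0 + n * tau
= 6 + 9 * 3 = 33

33


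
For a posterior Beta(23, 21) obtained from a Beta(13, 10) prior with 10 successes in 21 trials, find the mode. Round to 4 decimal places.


Mode = (alpha - 1) / (alpha + beta - 2)
= 22 / 42
= 0.5238

0.5238


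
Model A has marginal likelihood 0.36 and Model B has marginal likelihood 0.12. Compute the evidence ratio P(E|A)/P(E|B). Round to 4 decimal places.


Evidence ratio = P(E|A) / P(E|B)
= 0.36 / 0.12
= 3.0

3.0


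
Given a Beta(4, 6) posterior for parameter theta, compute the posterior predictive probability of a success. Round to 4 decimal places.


For a Beta-Bernoulli model, the predictive probability is the mean:
P(success) = 4/(4+6) = 4/10 = 0.4

0.4


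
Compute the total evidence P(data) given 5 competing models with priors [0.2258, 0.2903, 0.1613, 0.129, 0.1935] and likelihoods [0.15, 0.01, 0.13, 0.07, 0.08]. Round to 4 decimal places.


Marginal likelihood = sum P(model_i) * P(data|model_i)
Model 1: 0.2258 * 0.15 = 0.0339
Model 2: 0.2903 * 0.01 = 0.0029
Model 3: 0.1613 * 0.13 = 0.021
Model 4: 0.129 * 0.07 = 0.009
Model 5: 0.1935 * 0.08 = 0.0155
Total = 0.0823

0.0823


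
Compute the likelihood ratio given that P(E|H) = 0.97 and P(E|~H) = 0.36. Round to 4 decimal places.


LR = P(E|H) / P(E|~H)
= 0.97 / 0.36 = 2.6944

2.6944


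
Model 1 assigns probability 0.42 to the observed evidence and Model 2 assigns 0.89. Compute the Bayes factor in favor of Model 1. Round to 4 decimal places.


BF = P(data|M1) / P(data|M2)
= 0.42 / 0.89 = 0.4719

0.4719


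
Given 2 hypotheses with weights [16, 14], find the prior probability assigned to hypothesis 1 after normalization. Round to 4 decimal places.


To normalize, divide each weight by the sum of all weights.
Sum = 30
Prior(H1) = 16/30 = 0.5333

0.5333


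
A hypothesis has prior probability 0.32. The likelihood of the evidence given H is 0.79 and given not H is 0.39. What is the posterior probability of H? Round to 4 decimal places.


Using Bayes' theorem:
P(E) = 0.32 * 0.79 + 0.68 * 0.39
P(E) = 0.518
P(H|E) = (0.32 * 0.79) / 0.518 = 0.488

0.488


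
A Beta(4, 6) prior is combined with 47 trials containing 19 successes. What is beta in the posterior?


In conjugate updating:
beta_posterior = beta_prior + (n - k)
= 6 + (47 - 19)
= 6 + 28 = 34

34


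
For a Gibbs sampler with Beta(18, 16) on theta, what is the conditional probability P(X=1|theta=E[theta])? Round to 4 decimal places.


E[theta] = 18/(18+16) = 0.5294
P(X=1|theta) = theta = 0.5294

0.5294


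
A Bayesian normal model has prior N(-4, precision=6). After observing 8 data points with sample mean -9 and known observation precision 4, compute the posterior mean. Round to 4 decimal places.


Posterior mean = (prior_precision * prior_mean + n * data_precision * data_mean) / (prior_precision + n * data_precision)
Numerator = 6*-4 + 8*4*-9 = -312
Denominator = 6 + 8*4 = 38
Posterior mean = -8.2105

-8.2105


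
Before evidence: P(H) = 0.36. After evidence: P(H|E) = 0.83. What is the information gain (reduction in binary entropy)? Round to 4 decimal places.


Prior entropy = 0.9427
Posterior entropy = 0.6577
Information gain = 0.9427 - 0.6577 = 0.285

0.285


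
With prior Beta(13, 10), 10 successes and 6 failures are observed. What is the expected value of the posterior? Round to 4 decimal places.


Posterior = Beta(23, 16)
E[theta] = alpha/(alpha+beta)
= 23/39 = 0.5897

0.5897


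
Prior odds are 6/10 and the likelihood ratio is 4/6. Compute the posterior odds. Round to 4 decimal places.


Posterior odds = prior odds * likelihood ratio
= (6/10) * (4/6)
= 24 / 60
= 0.4

0.4


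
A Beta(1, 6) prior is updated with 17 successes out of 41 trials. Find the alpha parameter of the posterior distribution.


In the Beta-Binomial conjugate update:
alpha_post = alpha_prior + successes
= 1 + 17
= 18

18


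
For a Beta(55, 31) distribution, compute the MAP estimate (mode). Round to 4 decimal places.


MAP = mode = (a-1)/(a+b-2)
= (55-1)/(55+31-2)
= 54/84 = 0.6429

0.6429


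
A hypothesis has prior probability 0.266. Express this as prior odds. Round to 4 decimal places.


Odds = P(H) / P(not H) = 0.266 / 0.734
= 0.3624

0.3624


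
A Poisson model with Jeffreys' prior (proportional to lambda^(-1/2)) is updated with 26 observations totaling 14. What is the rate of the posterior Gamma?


Posterior = Gamma(0.5 + S, n)
= Gamma(0.5 + 14, 26)
Posterior rate = 0 + n = 26

26.0


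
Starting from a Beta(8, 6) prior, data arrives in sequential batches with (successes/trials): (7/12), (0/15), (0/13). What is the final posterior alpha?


In sequential Bayesian updating, we sum all successes.
Total successes = 7
Final alpha = 8 + 7 = 15

15


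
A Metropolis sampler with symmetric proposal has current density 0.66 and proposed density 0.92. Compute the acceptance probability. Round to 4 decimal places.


For symmetric proposals, acceptance = min(1, pi(x*)/pi(x))
= min(1, 0.92/0.66)
= min(1, 1.3939) = 1.0

1.0


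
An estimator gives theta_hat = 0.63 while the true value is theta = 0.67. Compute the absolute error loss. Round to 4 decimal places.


The absolute error loss is |theta_hat - theta|
= |0.63 - 0.67|
= 0.04

0.04


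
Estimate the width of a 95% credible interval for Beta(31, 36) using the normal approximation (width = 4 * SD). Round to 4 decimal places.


For Beta(a,b): Var = ab/((a+b)^2(a+b+1))
Var = 0.0037, SD = 0.0605
Approximate 95% CI width = 4 * 0.0605 = 0.2419

0.2419


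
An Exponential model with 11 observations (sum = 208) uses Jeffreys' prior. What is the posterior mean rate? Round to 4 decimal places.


Posterior Gamma(11, 208)
E[lambda] = 11/208 = 0.0529

0.0529


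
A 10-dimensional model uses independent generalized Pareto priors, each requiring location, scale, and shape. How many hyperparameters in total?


Per parameter: 3 (location, scale, and shape).
Total = 10 * 3 = 30

30


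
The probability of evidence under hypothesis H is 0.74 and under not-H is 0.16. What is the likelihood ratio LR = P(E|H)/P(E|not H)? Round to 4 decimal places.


LR = 0.74 / 0.16
= 4.625

4.625


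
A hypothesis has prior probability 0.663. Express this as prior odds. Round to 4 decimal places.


Odds = P(H) / P(not H) = 0.663 / 0.337
= 1.9674

1.9674


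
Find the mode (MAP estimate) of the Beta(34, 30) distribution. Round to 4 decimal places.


For Beta(a,b) with a,b > 1:
Mode = (a-1)/(a+b-2) = (34-1)/(64-2)
= 33/62 = 0.5323

0.5323


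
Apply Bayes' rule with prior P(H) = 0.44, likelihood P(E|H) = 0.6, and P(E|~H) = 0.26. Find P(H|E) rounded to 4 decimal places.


Step 1: Compute marginal P(E) = P(E|H)P(H) + P(E|~H)P(~H)
= 0.6*0.44 + 0.26*0.56 = 0.4096
Step 2: P(H|E) = P(E|H)P(H)/P(E) = 0.264/0.4096
= 0.6445

0.6445


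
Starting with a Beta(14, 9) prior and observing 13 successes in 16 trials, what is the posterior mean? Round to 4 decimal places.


Posterior parameters: alpha = 14 + 13 = 27
beta = 9 + 3 = 12
Posterior mean = alpha / (alpha + beta) = 27 / 39
= 0.6923

0.6923


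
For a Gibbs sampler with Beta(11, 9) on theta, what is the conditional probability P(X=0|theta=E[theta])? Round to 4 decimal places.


E[theta] = 11/(11+9) = 0.55
P(X=0|theta) = 1 - theta = 0.45

0.45


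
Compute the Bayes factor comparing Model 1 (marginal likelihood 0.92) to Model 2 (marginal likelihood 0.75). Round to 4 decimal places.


BF12 = marginal likelihood of M1 / marginal likelihood of M2
= 0.92/0.75
= 1.2267

1.2267


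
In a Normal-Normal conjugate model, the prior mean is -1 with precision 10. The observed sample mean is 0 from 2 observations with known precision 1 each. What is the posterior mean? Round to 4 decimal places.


Posterior precision = tau0 + n*tau = 10 + 2*1 = 12
Posterior mean = (tau0*mu0 + n*tau*xbar) / posterior_precision
= (10*-1 + 2*1*0) / 12
= -10 / 12 = -0.8333

-0.8333


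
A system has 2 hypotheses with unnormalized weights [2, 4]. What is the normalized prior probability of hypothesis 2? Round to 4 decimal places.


The normalized prior is the weight divided by the total.
Total weight = 6
P(H2) = 4 / 6 = 0.6667

0.6667


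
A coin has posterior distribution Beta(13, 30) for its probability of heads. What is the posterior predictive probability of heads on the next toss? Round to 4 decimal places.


Posterior predictive = E[theta] = alpha/(alpha+beta)
= 13/43
= 0.3023

0.3023


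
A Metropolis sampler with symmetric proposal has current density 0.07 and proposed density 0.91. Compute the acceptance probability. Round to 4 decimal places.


For symmetric proposals, acceptance = min(1, pi(x*)/pi(x))
= min(1, 0.91/0.07)
= min(1, 13.0) = 1.0

1.0


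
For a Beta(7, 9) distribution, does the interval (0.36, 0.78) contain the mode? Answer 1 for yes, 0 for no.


Mode of Beta(a,b) = (a-1)/(a+b-2)
= (7-1)/(7+9-2) = 0.4286
Check: 0.36 <= 0.4286 <= 0.78?
Result: 1

1


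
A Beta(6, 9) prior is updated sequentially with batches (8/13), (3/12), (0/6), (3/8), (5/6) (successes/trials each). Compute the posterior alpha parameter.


Sequential conjugate updating is equivalent to a single batch update.
Total successes across all batches = 19
alpha_posterior = alpha_prior + total_successes = 6 + 19
= 25

25


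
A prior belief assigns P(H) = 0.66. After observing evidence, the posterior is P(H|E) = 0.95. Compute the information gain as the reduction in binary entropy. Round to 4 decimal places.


H(prior) = -0.66*log2(0.66) - 0.34*log2(0.34)
= 0.9248
H(post) = -0.95*log2(0.95) - 0.05*log2(0.05)
= 0.2864
IG = 0.9248 - 0.2864 = 0.6384

0.6384


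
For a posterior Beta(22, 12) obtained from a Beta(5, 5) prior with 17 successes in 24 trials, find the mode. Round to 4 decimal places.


Mode = (alpha - 1) / (alpha + beta - 2)
= 21 / 32
= 0.6562

0.6562


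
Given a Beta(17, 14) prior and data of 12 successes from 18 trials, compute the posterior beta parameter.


Number of failures = 18 - 12 = 6
Posterior beta = 14 + 6 = 20

20


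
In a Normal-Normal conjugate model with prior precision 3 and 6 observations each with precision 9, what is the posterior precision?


Posterior precision = prior precision + n * observation precision
= 3 + 6 * 9
= 3 + 54 = 57

57


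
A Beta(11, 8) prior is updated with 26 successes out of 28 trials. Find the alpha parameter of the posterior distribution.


In the Beta-Binomial conjugate update:
alpha_post = alpha_prior + successes
= 11 + 26
= 37

37


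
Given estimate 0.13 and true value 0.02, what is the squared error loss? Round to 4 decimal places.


Squared error = (estimate - true)^2
Difference = 0.11
Loss = 0.11^2 = 0.0121

0.0121


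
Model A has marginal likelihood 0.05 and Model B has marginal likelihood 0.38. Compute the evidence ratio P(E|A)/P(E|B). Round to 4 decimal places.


Evidence ratio = P(E|A) / P(E|B)
= 0.05 / 0.38
= 0.1316

0.1316


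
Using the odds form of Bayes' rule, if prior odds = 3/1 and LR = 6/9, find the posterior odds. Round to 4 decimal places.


Bayes' rule in odds form: posterior odds = prior odds * LR
= (3 * 6) / (1 * 9)
= 18/9 = 2.0

2.0


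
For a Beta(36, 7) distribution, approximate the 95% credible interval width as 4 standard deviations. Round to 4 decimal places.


Variance of Beta(a,b) = ab / ((a+b)^2 * (a+b+1))
= 36*7 / ((43)^2 * 44)
= 0.0031
SD = sqrt(0.0031) = 0.0557
Width = 4 * SD = 0.2226

0.2226


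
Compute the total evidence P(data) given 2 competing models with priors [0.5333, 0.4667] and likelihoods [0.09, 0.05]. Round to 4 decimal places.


Marginal likelihood = sum P(model_i) * P(data|model_i)
Model 1: 0.5333 * 0.09 = 0.048
Model 2: 0.4667 * 0.05 = 0.0233
Total = 0.0713

0.0713


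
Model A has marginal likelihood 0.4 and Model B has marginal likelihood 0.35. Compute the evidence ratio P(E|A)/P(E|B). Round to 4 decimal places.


Evidence ratio = P(E|A) / P(E|B)
= 0.4 / 0.35
= 1.1429

1.1429


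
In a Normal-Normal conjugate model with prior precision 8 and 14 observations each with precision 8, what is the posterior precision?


Posterior precision = prior precision + n * observation precision
= 8 + 14 * 8
= 8 + 112 = 120

120


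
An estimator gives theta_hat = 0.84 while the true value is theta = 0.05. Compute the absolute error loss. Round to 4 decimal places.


The absolute error loss is |theta_hat - theta|
= |0.84 - 0.05|
= 0.79

0.79


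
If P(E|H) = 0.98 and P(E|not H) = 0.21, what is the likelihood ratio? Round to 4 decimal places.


Likelihood ratio = P(E|H) / P(E|not H)
= 0.98 / 0.21
= 4.6667

4.6667


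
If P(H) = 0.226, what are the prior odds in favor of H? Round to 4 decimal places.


Prior odds = P(H) / (1 - P(H))
= 0.226 / 0.774
= 0.292

0.292


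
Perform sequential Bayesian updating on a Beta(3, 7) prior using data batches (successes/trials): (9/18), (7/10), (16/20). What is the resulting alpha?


Accumulate successes: 32
Posterior alpha = prior alpha + sum of successes
= 3 + 32 = 35

35


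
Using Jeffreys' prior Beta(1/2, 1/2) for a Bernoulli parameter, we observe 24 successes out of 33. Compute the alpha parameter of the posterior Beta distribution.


Conjugate update: Beta(0.5 + k, 0.5 + n - k).
k = 24, n - k = 9
Posterior alpha = 0.5 + k = 0.5 + 24 = 24.5

24.5


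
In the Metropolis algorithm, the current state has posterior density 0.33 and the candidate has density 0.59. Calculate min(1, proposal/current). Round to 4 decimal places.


Ratio = 0.59/0.33 = 1.7879
Acceptance probability = min(1, 1.7879)
= 1.0

1.0


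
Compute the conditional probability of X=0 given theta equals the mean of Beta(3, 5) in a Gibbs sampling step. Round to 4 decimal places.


Mean of Beta(3, 5) = 0.375
P(X=0 | theta=0.375) = 0.625

0.625


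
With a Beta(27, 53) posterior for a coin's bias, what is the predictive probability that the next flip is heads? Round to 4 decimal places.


The predictive probability equals the posterior mean.
P(next = heads) = alpha / (alpha + beta)
= 27 / 80 = 0.3375

0.3375


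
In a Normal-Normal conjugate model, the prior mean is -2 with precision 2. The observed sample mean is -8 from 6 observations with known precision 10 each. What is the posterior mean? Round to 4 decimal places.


Posterior precision = tau0 + n*tau = 2 + 6*10 = 62
Posterior mean = (tau0*mu0 + n*tau*xbar) / posterior_precision
= (2*-2 + 6*10*-8) / 62
= -484 / 62 = -7.8065

-7.8065


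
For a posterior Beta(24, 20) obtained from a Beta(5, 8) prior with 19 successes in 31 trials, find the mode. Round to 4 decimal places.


Mode = (alpha - 1) / (alpha + beta - 2)
= 23 / 42
= 0.5476

0.5476


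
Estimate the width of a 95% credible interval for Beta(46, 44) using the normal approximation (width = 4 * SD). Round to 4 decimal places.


For Beta(a,b): Var = ab/((a+b)^2(a+b+1))
Var = 0.0027, SD = 0.0524
Approximate 95% CI width = 4 * 0.0524 = 0.2096

0.2096


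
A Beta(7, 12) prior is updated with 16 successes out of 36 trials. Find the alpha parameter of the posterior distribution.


In the Beta-Binomial conjugate update:
alpha_post = alpha_prior + successes
= 7 + 16
= 23

23


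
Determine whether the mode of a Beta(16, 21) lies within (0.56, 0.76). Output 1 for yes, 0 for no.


First find the mode: (a-1)/(a+b-2) = 0.4286
Is 0.4286 in (0.56, 0.76)? 0

0


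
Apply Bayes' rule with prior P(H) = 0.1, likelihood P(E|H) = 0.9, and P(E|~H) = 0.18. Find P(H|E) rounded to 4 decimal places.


Step 1: Compute marginal P(E) = P(E|H)P(H) + P(E|~H)P(~H)
= 0.9*0.1 + 0.18*0.9 = 0.252
Step 2: P(H|E) = P(E|H)P(H)/P(E) = 0.09/0.252
= 0.3571

0.3571


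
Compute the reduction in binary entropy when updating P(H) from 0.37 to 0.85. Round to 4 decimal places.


H_before = -p*log2(p) - (1-p)*log2(1-p) for p=0.37: 0.9507
H_after for p=0.85: 0.6098
Reduction = 0.9507 - 0.6098 = 0.3408

0.3408


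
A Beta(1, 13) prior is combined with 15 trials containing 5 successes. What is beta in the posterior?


In conjugate updating:
beta_posterior = beta_prior + (n - k)
= 13 + (15 - 5)
= 13 + 10 = 23

23


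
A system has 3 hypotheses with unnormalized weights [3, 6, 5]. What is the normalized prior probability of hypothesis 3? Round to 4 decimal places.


The normalized prior is the weight divided by the total.
Total weight = 14
P(H3) = 5 / 14 = 0.3571

0.3571


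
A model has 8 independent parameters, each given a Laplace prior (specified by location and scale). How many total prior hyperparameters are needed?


Each Laplace prior needs 2 hyperparameters (location and scale).
Total = 2 * 8 = 16

16


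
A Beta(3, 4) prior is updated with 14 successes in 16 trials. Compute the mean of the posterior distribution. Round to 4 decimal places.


After update: Beta(17, 6)
Mean = 17 / (17 + 6) = 17 / 23
= 0.7391

0.7391


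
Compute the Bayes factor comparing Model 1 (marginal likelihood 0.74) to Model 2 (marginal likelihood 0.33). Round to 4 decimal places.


BF12 = marginal likelihood of M1 / marginal likelihood of M2
= 0.74/0.33
= 2.2424

2.2424


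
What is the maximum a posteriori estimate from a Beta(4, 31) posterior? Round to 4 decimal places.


The MAP estimate equals the mode of the distribution.
Mode of Beta(a,b) = (a-1)/(a+b-2)
= 3/33
= 0.0909

0.0909


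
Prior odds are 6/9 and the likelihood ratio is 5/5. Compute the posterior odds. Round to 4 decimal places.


Posterior odds = prior odds * likelihood ratio
= (6/9) * (5/5)
= 30 / 45
= 0.6667

0.6667


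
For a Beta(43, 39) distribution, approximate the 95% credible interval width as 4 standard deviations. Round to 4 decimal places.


Variance of Beta(a,b) = ab / ((a+b)^2 * (a+b+1))
= 43*39 / ((82)^2 * 83)
= 0.003
SD = sqrt(0.003) = 0.0548
Width = 4 * SD = 0.2193

0.2193


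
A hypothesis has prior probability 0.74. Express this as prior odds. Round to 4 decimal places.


Odds = P(H) / P(not H) = 0.74 / 0.26
= 2.8462

2.8462


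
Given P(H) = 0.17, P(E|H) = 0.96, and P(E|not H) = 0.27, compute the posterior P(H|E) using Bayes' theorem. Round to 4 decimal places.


By Bayes' theorem: P(H|E) = P(E|H)*P(H) / P(E)
P(E) = P(E|H)*P(H) + P(E|not H)*P(not H)
P(E) = 0.96*0.17 + 0.27*0.83 = 0.3873
P(H|E) = 0.96*0.17 / 0.3873 = 0.4214

0.4214


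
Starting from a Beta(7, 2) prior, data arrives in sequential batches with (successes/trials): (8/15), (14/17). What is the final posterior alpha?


In sequential Bayesian updating, we sum all successes.
Total successes = 22
Final alpha = 7 + 22 = 29

29


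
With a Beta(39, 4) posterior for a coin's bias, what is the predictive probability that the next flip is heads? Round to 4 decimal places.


The predictive probability equals the posterior mean.
P(next = heads) = alpha / (alpha + beta)
= 39 / 43 = 0.907

0.907


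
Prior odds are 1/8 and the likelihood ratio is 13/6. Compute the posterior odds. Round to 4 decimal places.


Posterior odds = prior odds * likelihood ratio
= (1/8) * (13/6)
= 13 / 48
= 0.2708

0.2708


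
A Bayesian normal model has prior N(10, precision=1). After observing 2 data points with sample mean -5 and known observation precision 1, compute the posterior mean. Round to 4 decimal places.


Posterior mean = (prior_precision * prior_mean + n * data_precision * data_mean) / (prior_precision + n * data_precision)
Numerator = 1*10 + 2*1*-5 = 0
Denominator = 1 + 2*1 = 3
Posterior mean = 0.0

0.0


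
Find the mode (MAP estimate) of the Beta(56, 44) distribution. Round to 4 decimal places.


For Beta(a,b) with a,b > 1:
Mode = (a-1)/(a+b-2) = (56-1)/(100-2)
= 55/98 = 0.5612

0.5612


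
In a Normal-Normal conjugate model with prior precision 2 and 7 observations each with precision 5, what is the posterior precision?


Posterior precision = prior precision + n * observation precision
= 2 + 7 * 5
= 2 + 35 = 37

37


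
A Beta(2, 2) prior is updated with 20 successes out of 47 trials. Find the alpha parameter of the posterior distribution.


In the Beta-Binomial conjugate update:
alpha_post = alpha_prior + successes
= 2 + 20
= 22

22


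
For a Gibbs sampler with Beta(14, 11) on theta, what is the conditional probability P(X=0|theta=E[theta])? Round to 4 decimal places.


E[theta] = 14/(14+11) = 0.56
P(X=0|theta) = 1 - theta = 0.44

0.44


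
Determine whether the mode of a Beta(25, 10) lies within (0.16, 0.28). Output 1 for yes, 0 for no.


First find the mode: (a-1)/(a+b-2) = 0.7273
Is 0.7273 in (0.16, 0.28)? 0

0


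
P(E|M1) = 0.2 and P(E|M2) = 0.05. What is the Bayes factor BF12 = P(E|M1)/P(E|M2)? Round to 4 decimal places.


Bayes factor BF12 = P(E|M1) / P(E|M2)
= 0.2 / 0.05
= 4.0

4.0


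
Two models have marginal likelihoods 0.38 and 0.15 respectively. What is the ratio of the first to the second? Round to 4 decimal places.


Evidence ratio = 0.38 / 0.15
= 2.5333

2.5333


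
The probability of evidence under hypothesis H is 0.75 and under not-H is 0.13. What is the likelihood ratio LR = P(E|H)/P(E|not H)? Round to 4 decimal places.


LR = 0.75 / 0.13
= 5.7692

5.7692


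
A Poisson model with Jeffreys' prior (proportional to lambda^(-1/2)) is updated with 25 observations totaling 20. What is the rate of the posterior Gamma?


Posterior = Gamma(0.5 + S, n)
= Gamma(0.5 + 20, 25)
Posterior rate = 0 + n = 25

25.0


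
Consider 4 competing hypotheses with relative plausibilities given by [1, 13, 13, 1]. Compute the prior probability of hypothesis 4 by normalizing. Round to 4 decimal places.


Sum of weights = 1 + 13 + 13 + 1 = 28
Normalized prior for H4 = 1 / 28
= 0.0357

0.0357


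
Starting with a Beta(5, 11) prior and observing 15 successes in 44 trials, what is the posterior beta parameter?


Posterior beta = prior beta + failures
Failures = 44 - 15 = 29
beta_post = 11 + 29 = 40

40


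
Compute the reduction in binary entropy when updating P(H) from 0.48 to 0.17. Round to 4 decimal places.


H_before = -p*log2(p) - (1-p)*log2(1-p) for p=0.48: 0.9988
H_after for p=0.17: 0.6577
Reduction = 0.9988 - 0.6577 = 0.3411

0.3411


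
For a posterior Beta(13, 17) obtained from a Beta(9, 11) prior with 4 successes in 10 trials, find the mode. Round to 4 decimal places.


Mode = (alpha - 1) / (alpha + beta - 2)
= 12 / 28
= 0.4286

0.4286


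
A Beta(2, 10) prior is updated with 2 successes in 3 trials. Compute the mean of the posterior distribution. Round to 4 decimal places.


After update: Beta(4, 11)
Mean = 4 / (4 + 11) = 4 / 15
= 0.2667

0.2667


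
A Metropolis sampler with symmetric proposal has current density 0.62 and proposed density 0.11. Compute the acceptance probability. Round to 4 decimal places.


For symmetric proposals, acceptance = min(1, pi(x*)/pi(x))
= min(1, 0.11/0.62)
= min(1, 0.1774) = 0.1774

0.1774


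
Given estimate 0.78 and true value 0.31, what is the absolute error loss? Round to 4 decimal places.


Absolute error = |estimate - true|
= |0.47| = 0.47

0.47


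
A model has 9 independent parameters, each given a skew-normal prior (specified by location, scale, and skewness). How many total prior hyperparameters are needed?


Each skew-normal prior needs 3 hyperparameters (location, scale, and skewness).
Total = 3 * 9 = 27

27


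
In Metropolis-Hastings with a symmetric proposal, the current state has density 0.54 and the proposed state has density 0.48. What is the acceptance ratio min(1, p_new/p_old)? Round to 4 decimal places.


Ratio = p_new / p_old = 0.48 / 0.54 = 0.8889
Acceptance = min(1, 0.8889) = 0.8889

0.8889


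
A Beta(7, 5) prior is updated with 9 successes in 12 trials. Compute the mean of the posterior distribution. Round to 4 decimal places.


After update: Beta(16, 8)
Mean = 16 / (16 + 8) = 16 / 24
= 0.6667

0.6667


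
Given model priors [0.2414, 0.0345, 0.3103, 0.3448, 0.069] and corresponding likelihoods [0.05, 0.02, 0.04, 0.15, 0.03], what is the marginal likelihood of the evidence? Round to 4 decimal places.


P(E) = sum_i P(M_i) P(E|M_i)
= 0.0121 + 0.0007 + 0.0124 + 0.0517 + 0.0021
= 0.079

0.079


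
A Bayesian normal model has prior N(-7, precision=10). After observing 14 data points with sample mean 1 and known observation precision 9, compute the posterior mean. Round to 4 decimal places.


Posterior mean = (prior_precision * prior_mean + n * data_precision * data_mean) / (prior_precision + n * data_precision)
Numerator = 10*-7 + 14*9*1 = 56
Denominator = 10 + 14*9 = 136
Posterior mean = 0.4118

0.4118


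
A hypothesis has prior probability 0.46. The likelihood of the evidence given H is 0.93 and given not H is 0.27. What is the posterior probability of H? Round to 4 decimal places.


Using Bayes' theorem:
P(E) = 0.46 * 0.93 + 0.54 * 0.27
P(E) = 0.5736
P(H|E) = (0.46 * 0.93) / 0.5736 = 0.7458

0.7458


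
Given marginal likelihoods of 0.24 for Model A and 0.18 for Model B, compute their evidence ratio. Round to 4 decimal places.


Ratio = ML(A) / ML(B) = 0.24/0.18
= 1.3333

1.3333


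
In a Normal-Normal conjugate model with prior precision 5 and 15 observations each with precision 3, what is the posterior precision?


Posterior precision = prior precision + n * observation precision
= 5 + 15 * 3
= 5 + 45 = 50

50


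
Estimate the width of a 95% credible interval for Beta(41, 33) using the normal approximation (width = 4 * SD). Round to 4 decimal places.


For Beta(a,b): Var = ab/((a+b)^2(a+b+1))
Var = 0.0033, SD = 0.0574
Approximate 95% CI width = 4 * 0.0574 = 0.2296

0.2296


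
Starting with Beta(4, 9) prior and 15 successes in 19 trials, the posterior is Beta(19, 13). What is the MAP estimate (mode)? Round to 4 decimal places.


The mode of Beta(a, b) when a > 1 and b > 1 is (a-1)/(a+b-2)
= (19 - 1) / (19 + 13 - 2)
= 18 / 30
= 0.6

0.6


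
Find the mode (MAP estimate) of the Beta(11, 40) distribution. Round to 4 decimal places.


For Beta(a,b) with a,b > 1:
Mode = (a-1)/(a+b-2) = (11-1)/(51-2)
= 10/49 = 0.2041

0.2041


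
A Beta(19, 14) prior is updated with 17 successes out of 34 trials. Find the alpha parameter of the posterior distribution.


In the Beta-Binomial conjugate update:
alpha_post = alpha_prior + successes
= 19 + 17
= 36

36


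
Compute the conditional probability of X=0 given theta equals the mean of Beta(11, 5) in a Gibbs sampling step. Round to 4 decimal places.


Mean of Beta(11, 5) = 0.6875
P(X=0 | theta=0.6875) = 0.3125

0.3125


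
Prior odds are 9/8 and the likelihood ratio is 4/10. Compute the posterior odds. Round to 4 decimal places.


Posterior odds = prior odds * likelihood ratio
= (9/8) * (4/10)
= 36 / 80
= 0.45

0.45


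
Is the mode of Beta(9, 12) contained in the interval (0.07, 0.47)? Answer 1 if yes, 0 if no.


Mode = (a-1)/(a+b-2) = 8/19 = 0.4211
Interval: (0.07, 0.47)
Contains mode? 1

1


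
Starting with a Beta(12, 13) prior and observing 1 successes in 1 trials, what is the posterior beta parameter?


Posterior beta = prior beta + failures
Failures = 1 - 1 = 0
beta_post = 13 + 0 = 13

13


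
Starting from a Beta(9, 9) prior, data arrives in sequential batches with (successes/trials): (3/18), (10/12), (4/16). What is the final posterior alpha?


In sequential Bayesian updating, we sum all successes.
Total successes = 17
Final alpha = 9 + 17 = 26

26


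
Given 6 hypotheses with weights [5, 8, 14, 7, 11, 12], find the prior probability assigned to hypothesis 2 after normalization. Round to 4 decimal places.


To normalize, divide each weight by the sum of all weights.
Sum = 57
Prior(H2) = 8/57 = 0.1404

0.1404


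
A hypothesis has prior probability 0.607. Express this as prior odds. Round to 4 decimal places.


Odds = P(H) / P(not H) = 0.607 / 0.393
= 1.5445

1.5445


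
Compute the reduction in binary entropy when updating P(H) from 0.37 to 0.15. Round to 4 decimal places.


H_before = -p*log2(p) - (1-p)*log2(1-p) for p=0.37: 0.9507
H_after for p=0.15: 0.6098
Reduction = 0.9507 - 0.6098 = 0.3408

0.3408


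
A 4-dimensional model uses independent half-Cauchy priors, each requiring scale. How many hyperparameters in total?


Per parameter: 1 (scale).
Total = 4 * 1 = 4

4


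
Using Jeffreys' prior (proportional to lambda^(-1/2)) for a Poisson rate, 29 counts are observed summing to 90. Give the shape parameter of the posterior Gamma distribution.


Conjugate update: Gamma(prior_shape + S, prior_rate + n).
Prior shape = 0.5, prior rate = 0.
Posterior shape = 0.5 + S = 0.5 + 90 = 90.5

90.5


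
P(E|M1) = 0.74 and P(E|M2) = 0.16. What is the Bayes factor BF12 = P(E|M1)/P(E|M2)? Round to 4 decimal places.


Bayes factor BF12 = P(E|M1) / P(E|M2)
= 0.74 / 0.16
= 4.625

4.625


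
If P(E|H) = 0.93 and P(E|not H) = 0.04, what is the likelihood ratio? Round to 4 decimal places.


Likelihood ratio = P(E|H) / P(E|not H)
= 0.93 / 0.04
= 23.25

23.25


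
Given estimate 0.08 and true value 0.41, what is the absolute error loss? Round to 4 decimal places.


Absolute error = |estimate - true|
= |-0.33| = 0.33

0.33


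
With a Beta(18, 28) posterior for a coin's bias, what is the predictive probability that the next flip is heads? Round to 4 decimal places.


The predictive probability equals the posterior mean.
P(next = heads) = alpha / (alpha + beta)
= 18 / 46 = 0.3913

0.3913


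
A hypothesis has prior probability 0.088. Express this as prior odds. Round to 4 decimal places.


Odds = P(H) / P(not H) = 0.088 / 0.912
= 0.0965

0.0965


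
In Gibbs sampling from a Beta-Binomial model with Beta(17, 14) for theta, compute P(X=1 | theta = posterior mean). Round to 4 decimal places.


Posterior mean = alpha/(alpha+beta) = 17/31 = 0.5484
P(X=1|theta=mean) = theta = 0.5484

0.5484


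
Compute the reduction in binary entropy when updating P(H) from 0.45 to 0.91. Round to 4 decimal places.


H_before = -p*log2(p) - (1-p)*log2(1-p) for p=0.45: 0.9928
H_after for p=0.91: 0.4365
Reduction = 0.9928 - 0.4365 = 0.5563

0.5563


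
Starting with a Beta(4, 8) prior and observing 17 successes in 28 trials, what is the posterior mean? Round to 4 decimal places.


Posterior parameters: alpha = 4 + 17 = 21
beta = 8 + 11 = 19
Posterior mean = alpha / (alpha + beta) = 21 / 40
= 0.525

0.525


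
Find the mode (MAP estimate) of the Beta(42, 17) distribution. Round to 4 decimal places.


For Beta(a,b) with a,b > 1:
Mode = (a-1)/(a+b-2) = (42-1)/(59-2)
= 41/57 = 0.7193

0.7193


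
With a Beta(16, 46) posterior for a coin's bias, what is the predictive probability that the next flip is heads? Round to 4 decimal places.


The predictive probability equals the posterior mean.
P(next = heads) = alpha / (alpha + beta)
= 16 / 62 = 0.2581

0.2581


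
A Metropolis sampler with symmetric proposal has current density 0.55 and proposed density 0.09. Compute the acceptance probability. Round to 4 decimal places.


For symmetric proposals, acceptance = min(1, pi(x*)/pi(x))
= min(1, 0.09/0.55)
= min(1, 0.1636) = 0.1636

0.1636
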